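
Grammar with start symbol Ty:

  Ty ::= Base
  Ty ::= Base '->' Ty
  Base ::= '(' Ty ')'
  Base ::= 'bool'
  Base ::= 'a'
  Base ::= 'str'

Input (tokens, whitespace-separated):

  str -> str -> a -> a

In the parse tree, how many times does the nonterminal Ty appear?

[Ty [Base str] -> [Ty [Base str] -> [Ty [Base a] -> [Ty [Base a]]]]]

4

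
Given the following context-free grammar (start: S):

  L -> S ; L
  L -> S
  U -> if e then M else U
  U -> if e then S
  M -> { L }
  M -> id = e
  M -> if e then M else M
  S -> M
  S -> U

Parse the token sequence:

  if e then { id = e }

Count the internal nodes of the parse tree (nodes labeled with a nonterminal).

[S [U if e then [S [M { [L [S [M id = e]]] }]]]]

7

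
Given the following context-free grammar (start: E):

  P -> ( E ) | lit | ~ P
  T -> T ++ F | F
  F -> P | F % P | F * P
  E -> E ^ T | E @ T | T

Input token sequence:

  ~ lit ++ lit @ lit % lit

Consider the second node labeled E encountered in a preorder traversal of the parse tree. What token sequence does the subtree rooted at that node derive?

~ lit ++ lit

[E [E [T [T [F [P ~ [P lit]]]] ++ [F [P lit]]]] @ [T [F [F [P lit]] % [P lit]]]]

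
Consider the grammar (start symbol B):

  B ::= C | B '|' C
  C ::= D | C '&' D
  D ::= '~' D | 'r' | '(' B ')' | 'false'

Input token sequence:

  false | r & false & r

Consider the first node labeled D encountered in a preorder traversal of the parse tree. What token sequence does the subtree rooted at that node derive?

false

[B [B [C [D false]]] | [C [C [C [D r]] & [D false]] & [D r]]]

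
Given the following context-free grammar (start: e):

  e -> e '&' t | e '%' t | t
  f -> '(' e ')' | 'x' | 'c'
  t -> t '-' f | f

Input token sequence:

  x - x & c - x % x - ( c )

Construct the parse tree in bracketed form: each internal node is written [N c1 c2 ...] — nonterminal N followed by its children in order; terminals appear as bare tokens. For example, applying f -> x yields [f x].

e
e % t
e & t % t
t & t % t
t - f & t % t
f - f & t % t
x - f & t % t
x - x & t % t
x - x & t - f % t
x - x & f - f % t
x - x & c - f % t
x - x & c - x % t
x - x & c - x % t - f
x - x & c - x % f - f
x - x & c - x % x - f
x - x & c - x % x - ( e )
x - x & c - x % x - ( t )
x - x & c - x % x - ( f )
x - x & c - x % x - ( c )

[e [e [e [t [t [f x]] - [f x]]] & [t [t [f c]] - [f x]]] % [t [t [f x]] - [f ( [e [t [f c]]] )]]]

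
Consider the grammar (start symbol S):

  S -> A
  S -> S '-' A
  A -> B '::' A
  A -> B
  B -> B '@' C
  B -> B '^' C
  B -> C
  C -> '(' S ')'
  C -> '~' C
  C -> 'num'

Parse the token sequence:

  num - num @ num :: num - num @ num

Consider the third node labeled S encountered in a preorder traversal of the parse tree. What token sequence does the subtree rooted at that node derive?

num

[S [S [S [A [B [C num]]]] - [A [B [B [C num]] @ [C num]] :: [A [B [C num]]]]] - [A [B [B [C num]] @ [C num]]]]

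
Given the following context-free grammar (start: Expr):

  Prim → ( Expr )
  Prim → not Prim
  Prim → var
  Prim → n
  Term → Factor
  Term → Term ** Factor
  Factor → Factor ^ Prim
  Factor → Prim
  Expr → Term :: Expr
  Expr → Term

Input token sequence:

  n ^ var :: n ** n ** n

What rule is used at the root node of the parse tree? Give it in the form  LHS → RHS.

Expr → Term :: Expr

[Expr [Term [Factor [Factor [Prim n]] ^ [Prim var]]] :: [Expr [Term [Term [Term [Factor [Prim n]]] ** [Factor [Prim n]]] ** [Factor [Prim n]]]]]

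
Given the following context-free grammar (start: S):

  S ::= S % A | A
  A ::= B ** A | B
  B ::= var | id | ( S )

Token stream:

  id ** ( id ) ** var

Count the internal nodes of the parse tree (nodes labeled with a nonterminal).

[S [A [B id] ** [A [B ( [S [A [B id]]] )] ** [A [B var]]]]]

10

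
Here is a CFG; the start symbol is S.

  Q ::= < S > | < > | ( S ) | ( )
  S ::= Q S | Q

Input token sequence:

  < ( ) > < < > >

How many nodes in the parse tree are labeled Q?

4

[S [Q < [S [Q ( )]] >] [S [Q < [S [Q < >]] >]]]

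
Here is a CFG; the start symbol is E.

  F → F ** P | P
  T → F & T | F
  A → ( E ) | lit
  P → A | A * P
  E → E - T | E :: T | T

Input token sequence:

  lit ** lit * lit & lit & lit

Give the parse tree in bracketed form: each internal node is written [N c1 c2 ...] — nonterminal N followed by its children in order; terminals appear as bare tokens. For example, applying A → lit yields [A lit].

[E [T [F [F [P [A lit]]] ** [P [A lit] * [P [A lit]]]] & [T [F [P [A lit]]] & [T [F [P [A lit]]]]]]]

E
T
F & T
F ** P & T
P ** P & T
A ** P & T
lit ** P & T
lit ** A * P & T
lit ** lit * P & T
lit ** lit * A & T
lit ** lit * lit & T
lit ** lit * lit & F & T
lit ** lit * lit & P & T
lit ** lit * lit & A & T
lit ** lit * lit & lit & T
lit ** lit * lit & lit & F
lit ** lit * lit & lit & P
lit ** lit * lit & lit & A
lit ** lit * lit & lit & lit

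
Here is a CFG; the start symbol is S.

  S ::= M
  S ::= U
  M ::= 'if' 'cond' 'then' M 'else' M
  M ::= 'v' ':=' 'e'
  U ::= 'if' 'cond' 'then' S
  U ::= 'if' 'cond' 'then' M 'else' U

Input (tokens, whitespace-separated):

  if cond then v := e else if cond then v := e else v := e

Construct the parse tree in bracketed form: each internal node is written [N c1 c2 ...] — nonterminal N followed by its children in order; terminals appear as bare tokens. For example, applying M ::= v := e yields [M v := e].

[S [M if cond then [M v := e] else [M if cond then [M v := e] else [M v := e]]]]

S
M
if cond then M else M
if cond then v := e else M
if cond then v := e else if cond then M else M
if cond then v := e else if cond then v := e else M
if cond then v := e else if cond then v := e else v := e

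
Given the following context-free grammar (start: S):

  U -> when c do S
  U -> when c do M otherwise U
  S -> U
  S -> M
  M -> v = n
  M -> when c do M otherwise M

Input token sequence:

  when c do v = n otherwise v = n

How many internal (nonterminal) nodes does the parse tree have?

[S [M when c do [M v = n] otherwise [M v = n]]]

4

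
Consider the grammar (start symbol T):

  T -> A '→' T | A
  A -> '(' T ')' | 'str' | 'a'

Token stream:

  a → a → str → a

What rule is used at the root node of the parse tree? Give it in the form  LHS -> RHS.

[T [A a] → [T [A a] → [T [A str] → [T [A a]]]]]

T -> A '→' T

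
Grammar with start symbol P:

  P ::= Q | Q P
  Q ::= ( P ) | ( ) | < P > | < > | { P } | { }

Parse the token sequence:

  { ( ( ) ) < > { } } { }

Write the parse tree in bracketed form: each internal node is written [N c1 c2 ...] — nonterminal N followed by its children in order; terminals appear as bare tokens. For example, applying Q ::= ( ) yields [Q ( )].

P
Q P
{ P } P
{ Q P } P
{ ( P ) P } P
{ ( Q ) P } P
{ ( ( ) ) P } P
{ ( ( ) ) Q P } P
{ ( ( ) ) < > P } P
{ ( ( ) ) < > Q } P
{ ( ( ) ) < > { } } P
{ ( ( ) ) < > { } } Q
{ ( ( ) ) < > { } } { }

[P [Q { [P [Q ( [P [Q ( )]] )] [P [Q < >] [P [Q { }]]]] }] [P [Q { }]]]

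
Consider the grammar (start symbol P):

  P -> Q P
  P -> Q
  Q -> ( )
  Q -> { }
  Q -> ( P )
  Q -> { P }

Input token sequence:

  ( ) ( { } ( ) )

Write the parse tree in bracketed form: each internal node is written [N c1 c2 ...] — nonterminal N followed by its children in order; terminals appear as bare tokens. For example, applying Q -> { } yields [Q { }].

P
Q P
( ) P
( ) Q
( ) ( P )
( ) ( Q P )
( ) ( { } P )
( ) ( { } Q )
( ) ( { } ( ) )

[P [Q ( )] [P [Q ( [P [Q { }] [P [Q ( )]]] )]]]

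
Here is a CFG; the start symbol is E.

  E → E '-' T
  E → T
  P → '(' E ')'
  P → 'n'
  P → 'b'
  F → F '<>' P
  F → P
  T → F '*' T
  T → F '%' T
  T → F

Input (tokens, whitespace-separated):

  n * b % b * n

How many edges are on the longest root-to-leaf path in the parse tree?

[E [T [F [P n]] * [T [F [P b]] % [T [F [P b]] * [T [F [P n]]]]]]]

7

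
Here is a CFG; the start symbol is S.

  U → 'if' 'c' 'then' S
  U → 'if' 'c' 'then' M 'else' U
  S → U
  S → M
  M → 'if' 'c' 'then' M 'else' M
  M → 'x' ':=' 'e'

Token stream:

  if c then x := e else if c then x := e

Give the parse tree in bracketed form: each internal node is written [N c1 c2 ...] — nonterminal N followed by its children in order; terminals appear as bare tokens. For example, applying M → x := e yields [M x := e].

S
U
if c then M else U
if c then x := e else U
if c then x := e else if c then S
if c then x := e else if c then M
if c then x := e else if c then x := e

[S [U if c then [M x := e] else [U if c then [S [M x := e]]]]]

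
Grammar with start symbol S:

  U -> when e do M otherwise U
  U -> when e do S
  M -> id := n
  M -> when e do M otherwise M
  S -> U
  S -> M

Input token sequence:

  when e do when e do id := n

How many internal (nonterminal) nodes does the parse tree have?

6

[S [U when e do [S [U when e do [S [M id := n]]]]]]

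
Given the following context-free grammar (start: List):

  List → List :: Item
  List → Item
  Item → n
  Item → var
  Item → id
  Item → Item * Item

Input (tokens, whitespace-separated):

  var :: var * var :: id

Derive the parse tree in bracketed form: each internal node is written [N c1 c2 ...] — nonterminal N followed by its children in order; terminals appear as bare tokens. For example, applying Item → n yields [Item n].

List
List :: Item
List :: Item :: Item
Item :: Item :: Item
var :: Item :: Item
var :: Item * Item :: Item
var :: var * Item :: Item
var :: var * var :: Item
var :: var * var :: id

[List [List [List [Item var]] :: [Item [Item var] * [Item var]]] :: [Item id]]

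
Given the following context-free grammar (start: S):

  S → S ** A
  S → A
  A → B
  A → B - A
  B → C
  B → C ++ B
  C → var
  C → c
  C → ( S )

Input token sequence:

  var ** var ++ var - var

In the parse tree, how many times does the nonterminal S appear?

[S [S [A [B [C var]]]] ** [A [B [C var] ++ [B [C var]]] - [A [B [C var]]]]]

2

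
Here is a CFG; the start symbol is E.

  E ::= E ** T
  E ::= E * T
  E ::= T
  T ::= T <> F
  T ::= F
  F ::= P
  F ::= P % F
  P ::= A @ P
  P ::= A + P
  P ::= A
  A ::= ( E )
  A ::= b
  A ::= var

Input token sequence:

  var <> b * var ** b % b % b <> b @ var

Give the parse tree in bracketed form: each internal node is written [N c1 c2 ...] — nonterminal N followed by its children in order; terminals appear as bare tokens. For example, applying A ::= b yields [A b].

[E [E [E [T [T [F [P [A var]]]] <> [F [P [A b]]]]] * [T [F [P [A var]]]]] ** [T [T [F [P [A b]] % [F [P [A b]] % [F [P [A b]]]]]] <> [F [P [A b] @ [P [A var]]]]]]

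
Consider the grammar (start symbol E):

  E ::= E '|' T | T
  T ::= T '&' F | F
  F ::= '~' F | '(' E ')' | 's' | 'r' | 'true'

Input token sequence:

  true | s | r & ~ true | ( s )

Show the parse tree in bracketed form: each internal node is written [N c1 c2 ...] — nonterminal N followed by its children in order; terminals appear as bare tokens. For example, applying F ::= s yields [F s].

E
E | T
E | T | T
E | T | T | T
T | T | T | T
F | T | T | T
true | T | T | T
true | F | T | T
true | s | T | T
true | s | T & F | T
true | s | F & F | T
true | s | r & F | T
true | s | r & ~ F | T
true | s | r & ~ true | T
true | s | r & ~ true | F
true | s | r & ~ true | ( E )
true | s | r & ~ true | ( T )
true | s | r & ~ true | ( F )
true | s | r & ~ true | ( s )

[E [E [E [E [T [F true]]] | [T [F s]]] | [T [T [F r]] & [F ~ [F true]]]] | [T [F ( [E [T [F s]]] )]]]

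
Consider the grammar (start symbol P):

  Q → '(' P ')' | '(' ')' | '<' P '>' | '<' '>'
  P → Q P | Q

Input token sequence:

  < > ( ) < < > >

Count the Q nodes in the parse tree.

4

[P [Q < >] [P [Q ( )] [P [Q < [P [Q < >]] >]]]]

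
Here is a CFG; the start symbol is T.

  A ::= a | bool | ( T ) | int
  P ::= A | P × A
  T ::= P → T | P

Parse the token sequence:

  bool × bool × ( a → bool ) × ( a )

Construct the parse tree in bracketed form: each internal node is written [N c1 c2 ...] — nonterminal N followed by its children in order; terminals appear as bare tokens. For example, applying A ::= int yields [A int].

[T [P [P [P [P [A bool]] × [A bool]] × [A ( [T [P [A a]] → [T [P [A bool]]]] )]] × [A ( [T [P [A a]]] )]]]

T
P
P × A
P × A × A
P × A × A × A
A × A × A × A
bool × A × A × A
bool × bool × A × A
bool × bool × ( T ) × A
bool × bool × ( P → T ) × A
bool × bool × ( A → T ) × A
bool × bool × ( a → T ) × A
bool × bool × ( a → P ) × A
bool × bool × ( a → A ) × A
bool × bool × ( a → bool ) × A
bool × bool × ( a → bool ) × ( T )
bool × bool × ( a → bool ) × ( P )
bool × bool × ( a → bool ) × ( A )
bool × bool × ( a → bool ) × ( a )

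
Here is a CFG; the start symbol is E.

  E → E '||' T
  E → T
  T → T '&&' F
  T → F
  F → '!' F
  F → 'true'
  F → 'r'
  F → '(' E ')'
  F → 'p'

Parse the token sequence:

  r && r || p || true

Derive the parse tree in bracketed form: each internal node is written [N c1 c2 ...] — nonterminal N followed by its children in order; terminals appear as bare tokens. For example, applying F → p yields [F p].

[E [E [E [T [T [F r]] && [F r]]] || [T [F p]]] || [T [F true]]]

E
E || T
E || T || T
T || T || T
T && F || T || T
F && F || T || T
r && F || T || T
r && r || T || T
r && r || F || T
r && r || p || T
r && r || p || F
r && r || p || true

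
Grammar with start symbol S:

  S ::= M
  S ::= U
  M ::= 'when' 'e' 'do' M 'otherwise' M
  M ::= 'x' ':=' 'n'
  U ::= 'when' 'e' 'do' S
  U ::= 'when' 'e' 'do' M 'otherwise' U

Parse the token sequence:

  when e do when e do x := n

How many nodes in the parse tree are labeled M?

[S [U when e do [S [U when e do [S [M x := n]]]]]]

1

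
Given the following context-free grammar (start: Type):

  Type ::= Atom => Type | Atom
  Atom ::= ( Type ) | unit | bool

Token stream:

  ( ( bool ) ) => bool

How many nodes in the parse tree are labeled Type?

[Type [Atom ( [Type [Atom ( [Type [Atom bool]] )]] )] => [Type [Atom bool]]]

4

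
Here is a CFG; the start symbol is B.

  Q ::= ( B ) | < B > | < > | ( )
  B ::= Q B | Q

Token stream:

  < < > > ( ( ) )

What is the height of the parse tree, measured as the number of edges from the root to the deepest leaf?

[B [Q < [B [Q < >]] >] [B [Q ( [B [Q ( )]] )]]]

5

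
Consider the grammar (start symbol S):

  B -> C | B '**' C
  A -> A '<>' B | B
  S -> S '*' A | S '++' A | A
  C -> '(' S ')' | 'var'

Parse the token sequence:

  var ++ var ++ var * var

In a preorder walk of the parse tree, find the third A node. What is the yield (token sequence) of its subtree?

[S [S [S [S [A [B [C var]]]] ++ [A [B [C var]]]] ++ [A [B [C var]]]] * [A [B [C var]]]]

var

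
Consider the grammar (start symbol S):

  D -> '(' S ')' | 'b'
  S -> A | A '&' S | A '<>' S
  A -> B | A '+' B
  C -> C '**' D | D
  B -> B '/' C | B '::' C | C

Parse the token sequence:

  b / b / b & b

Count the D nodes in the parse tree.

4

[S [A [B [B [B [C [D b]]] / [C [D b]]] / [C [D b]]]] & [S [A [B [C [D b]]]]]]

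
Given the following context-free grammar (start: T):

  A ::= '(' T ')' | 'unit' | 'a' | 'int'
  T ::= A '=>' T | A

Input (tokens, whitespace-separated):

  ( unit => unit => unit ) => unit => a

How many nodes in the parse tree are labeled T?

[T [A ( [T [A unit] => [T [A unit] => [T [A unit]]]] )] => [T [A unit] => [T [A a]]]]

6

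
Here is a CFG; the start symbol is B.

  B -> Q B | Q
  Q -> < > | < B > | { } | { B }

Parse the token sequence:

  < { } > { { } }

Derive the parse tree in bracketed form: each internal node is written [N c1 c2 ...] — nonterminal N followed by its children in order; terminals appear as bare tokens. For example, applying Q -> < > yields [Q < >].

B
Q B
< B > B
< Q > B
< { } > B
< { } > Q
< { } > { B }
< { } > { Q }
< { } > { { } }

[B [Q < [B [Q { }]] >] [B [Q { [B [Q { }]] }]]]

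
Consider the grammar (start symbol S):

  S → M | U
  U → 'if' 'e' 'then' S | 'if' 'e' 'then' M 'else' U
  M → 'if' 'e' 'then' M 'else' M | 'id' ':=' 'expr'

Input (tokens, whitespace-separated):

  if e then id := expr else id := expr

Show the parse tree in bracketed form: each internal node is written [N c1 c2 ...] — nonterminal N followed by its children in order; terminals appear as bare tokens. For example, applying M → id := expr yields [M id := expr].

S
M
if e then M else M
if e then id := expr else M
if e then id := expr else id := expr

[S [M if e then [M id := expr] else [M id := expr]]]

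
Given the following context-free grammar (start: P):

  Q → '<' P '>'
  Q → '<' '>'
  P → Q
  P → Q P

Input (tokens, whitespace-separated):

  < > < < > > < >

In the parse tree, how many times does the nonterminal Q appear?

[P [Q < >] [P [Q < [P [Q < >]] >] [P [Q < >]]]]

4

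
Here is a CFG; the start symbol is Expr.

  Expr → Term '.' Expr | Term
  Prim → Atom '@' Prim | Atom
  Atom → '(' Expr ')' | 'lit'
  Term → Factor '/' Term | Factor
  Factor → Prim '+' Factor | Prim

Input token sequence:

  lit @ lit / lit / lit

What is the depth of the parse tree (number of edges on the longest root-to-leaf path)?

7

[Expr [Term [Factor [Prim [Atom lit] @ [Prim [Atom lit]]]] / [Term [Factor [Prim [Atom lit]]] / [Term [Factor [Prim [Atom lit]]]]]]]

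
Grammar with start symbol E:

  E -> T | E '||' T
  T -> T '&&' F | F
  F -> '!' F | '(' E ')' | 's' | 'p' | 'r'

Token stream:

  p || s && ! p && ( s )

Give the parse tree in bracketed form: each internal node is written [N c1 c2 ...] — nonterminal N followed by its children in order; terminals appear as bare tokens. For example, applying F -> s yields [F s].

E
E || T
T || T
F || T
p || T
p || T && F
p || T && F && F
p || F && F && F
p || s && F && F
p || s && ! F && F
p || s && ! p && F
p || s && ! p && ( E )
p || s && ! p && ( T )
p || s && ! p && ( F )
p || s && ! p && ( s )

[E [E [T [F p]]] || [T [T [T [F s]] && [F ! [F p]]] && [F ( [E [T [F s]]] )]]]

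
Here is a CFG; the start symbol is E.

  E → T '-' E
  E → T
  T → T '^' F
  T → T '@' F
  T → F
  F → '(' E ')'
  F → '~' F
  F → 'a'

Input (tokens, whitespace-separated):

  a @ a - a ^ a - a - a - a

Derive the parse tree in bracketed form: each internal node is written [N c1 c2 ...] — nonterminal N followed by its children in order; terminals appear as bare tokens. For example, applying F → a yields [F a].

[E [T [T [F a]] @ [F a]] - [E [T [T [F a]] ^ [F a]] - [E [T [F a]] - [E [T [F a]] - [E [T [F a]]]]]]]

E
T - E
T @ F - E
F @ F - E
a @ F - E
a @ a - E
a @ a - T - E
a @ a - T ^ F - E
a @ a - F ^ F - E
a @ a - a ^ F - E
a @ a - a ^ a - E
a @ a - a ^ a - T - E
a @ a - a ^ a - F - E
a @ a - a ^ a - a - E
a @ a - a ^ a - a - T - E
a @ a - a ^ a - a - F - E
a @ a - a ^ a - a - a - E
a @ a - a ^ a - a - a - T
a @ a - a ^ a - a - a - F
a @ a - a ^ a - a - a - a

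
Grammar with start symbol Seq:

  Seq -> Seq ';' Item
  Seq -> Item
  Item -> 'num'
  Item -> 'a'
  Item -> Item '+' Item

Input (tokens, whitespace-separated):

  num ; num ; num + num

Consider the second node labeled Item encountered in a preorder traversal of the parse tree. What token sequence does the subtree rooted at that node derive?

[Seq [Seq [Seq [Item num]] ; [Item num]] ; [Item [Item num] + [Item num]]]

num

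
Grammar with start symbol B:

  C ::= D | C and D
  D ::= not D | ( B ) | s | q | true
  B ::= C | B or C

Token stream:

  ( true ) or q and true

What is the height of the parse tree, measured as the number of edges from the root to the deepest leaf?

[B [B [C [D ( [B [C [D true]]] )]]] or [C [C [D q]] and [D true]]]

7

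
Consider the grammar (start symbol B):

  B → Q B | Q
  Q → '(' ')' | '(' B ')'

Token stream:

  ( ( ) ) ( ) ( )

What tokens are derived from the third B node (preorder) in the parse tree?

[B [Q ( [B [Q ( )]] )] [B [Q ( )] [B [Q ( )]]]]

( ) ( )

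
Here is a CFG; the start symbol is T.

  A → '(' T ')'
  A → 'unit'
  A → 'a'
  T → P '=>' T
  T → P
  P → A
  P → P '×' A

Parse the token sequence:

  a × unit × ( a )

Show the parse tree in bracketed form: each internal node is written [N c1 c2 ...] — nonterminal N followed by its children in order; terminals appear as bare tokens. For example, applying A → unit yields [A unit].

[T [P [P [P [A a]] × [A unit]] × [A ( [T [P [A a]]] )]]]

T
P
P × A
P × A × A
A × A × A
a × A × A
a × unit × A
a × unit × ( T )
a × unit × ( P )
a × unit × ( A )
a × unit × ( a )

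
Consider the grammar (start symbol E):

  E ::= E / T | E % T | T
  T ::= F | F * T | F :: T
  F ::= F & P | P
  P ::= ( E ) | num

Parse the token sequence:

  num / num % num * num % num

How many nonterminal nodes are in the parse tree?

[E [E [E [E [T [F [P num]]]] / [T [F [P num]]]] % [T [F [P num]] * [T [F [P num]]]]] % [T [F [P num]]]]

19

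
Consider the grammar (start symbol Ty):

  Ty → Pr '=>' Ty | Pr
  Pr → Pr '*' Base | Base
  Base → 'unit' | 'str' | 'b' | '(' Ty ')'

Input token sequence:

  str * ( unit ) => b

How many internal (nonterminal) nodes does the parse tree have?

[Ty [Pr [Pr [Base str]] * [Base ( [Ty [Pr [Base unit]]] )]] => [Ty [Pr [Base b]]]]

11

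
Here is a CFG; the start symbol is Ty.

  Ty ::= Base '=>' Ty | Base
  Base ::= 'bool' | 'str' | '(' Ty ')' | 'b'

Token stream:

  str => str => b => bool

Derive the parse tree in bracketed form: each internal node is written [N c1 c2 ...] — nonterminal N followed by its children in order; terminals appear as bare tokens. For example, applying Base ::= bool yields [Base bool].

[Ty [Base str] => [Ty [Base str] => [Ty [Base b] => [Ty [Base bool]]]]]

Ty
Base => Ty
str => Ty
str => Base => Ty
str => str => Ty
str => str => Base => Ty
str => str => b => Ty
str => str => b => Base
str => str => b => bool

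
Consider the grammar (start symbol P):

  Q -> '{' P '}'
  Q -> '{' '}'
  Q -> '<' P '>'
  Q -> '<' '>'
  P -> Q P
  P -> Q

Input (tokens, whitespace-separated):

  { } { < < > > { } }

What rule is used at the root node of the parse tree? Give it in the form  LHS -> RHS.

[P [Q { }] [P [Q { [P [Q < [P [Q < >]] >] [P [Q { }]]] }]]]

P -> Q P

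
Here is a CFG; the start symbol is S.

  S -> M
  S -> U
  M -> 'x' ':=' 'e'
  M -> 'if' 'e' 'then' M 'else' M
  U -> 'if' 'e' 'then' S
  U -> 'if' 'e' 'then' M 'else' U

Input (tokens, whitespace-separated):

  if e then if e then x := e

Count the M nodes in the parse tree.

1

[S [U if e then [S [U if e then [S [M x := e]]]]]]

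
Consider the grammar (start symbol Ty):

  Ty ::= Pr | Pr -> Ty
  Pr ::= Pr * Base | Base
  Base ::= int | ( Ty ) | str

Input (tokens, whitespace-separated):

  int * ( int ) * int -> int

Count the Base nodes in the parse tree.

5

[Ty [Pr [Pr [Pr [Base int]] * [Base ( [Ty [Pr [Base int]]] )]] * [Base int]] -> [Ty [Pr [Base int]]]]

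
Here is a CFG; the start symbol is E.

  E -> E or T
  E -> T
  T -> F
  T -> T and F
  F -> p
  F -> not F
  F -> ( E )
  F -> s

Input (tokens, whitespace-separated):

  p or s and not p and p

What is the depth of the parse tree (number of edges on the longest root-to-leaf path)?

5

[E [E [T [F p]]] or [T [T [T [F s]] and [F not [F p]]] and [F p]]]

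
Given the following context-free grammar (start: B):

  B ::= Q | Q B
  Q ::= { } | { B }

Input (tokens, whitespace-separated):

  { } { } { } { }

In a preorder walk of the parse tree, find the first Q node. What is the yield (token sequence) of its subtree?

{ }

[B [Q { }] [B [Q { }] [B [Q { }] [B [Q { }]]]]]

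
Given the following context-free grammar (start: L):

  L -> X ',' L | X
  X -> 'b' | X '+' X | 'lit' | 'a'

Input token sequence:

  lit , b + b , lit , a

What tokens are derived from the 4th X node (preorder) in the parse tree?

b

[L [X lit] , [L [X [X b] + [X b]] , [L [X lit] , [L [X a]]]]]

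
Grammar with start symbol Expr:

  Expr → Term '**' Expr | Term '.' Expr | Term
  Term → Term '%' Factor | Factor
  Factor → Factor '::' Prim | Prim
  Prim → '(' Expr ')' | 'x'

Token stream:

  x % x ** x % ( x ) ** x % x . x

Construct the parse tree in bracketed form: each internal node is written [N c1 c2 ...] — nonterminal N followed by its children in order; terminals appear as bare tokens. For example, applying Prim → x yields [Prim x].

[Expr [Term [Term [Factor [Prim x]]] % [Factor [Prim x]]] ** [Expr [Term [Term [Factor [Prim x]]] % [Factor [Prim ( [Expr [Term [Factor [Prim x]]]] )]]] ** [Expr [Term [Term [Factor [Prim x]]] % [Factor [Prim x]]] . [Expr [Term [Factor [Prim x]]]]]]]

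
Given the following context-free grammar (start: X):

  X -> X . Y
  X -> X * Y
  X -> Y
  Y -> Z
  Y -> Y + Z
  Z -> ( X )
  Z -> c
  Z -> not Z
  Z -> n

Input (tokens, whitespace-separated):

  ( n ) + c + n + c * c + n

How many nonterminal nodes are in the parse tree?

[X [X [Y [Y [Y [Y [Z ( [X [Y [Z n]]] )]] + [Z c]] + [Z n]] + [Z c]]] * [Y [Y [Z c]] + [Z n]]]

17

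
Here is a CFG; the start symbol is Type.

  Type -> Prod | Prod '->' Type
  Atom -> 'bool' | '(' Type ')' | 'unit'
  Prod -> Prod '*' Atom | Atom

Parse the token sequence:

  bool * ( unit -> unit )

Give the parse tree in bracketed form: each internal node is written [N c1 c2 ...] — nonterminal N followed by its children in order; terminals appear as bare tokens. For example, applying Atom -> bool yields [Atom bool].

[Type [Prod [Prod [Atom bool]] * [Atom ( [Type [Prod [Atom unit]] -> [Type [Prod [Atom unit]]]] )]]]

Type
Prod
Prod * Atom
Atom * Atom
bool * Atom
bool * ( Type )
bool * ( Prod -> Type )
bool * ( Atom -> Type )
bool * ( unit -> Type )
bool * ( unit -> Prod )
bool * ( unit -> Atom )
bool * ( unit -> unit )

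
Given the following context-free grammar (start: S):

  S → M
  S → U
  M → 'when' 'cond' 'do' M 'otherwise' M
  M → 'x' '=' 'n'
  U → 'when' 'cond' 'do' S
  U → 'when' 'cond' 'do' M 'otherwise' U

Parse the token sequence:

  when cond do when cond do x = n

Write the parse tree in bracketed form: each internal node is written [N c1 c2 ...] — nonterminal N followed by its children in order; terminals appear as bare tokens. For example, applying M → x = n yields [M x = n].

[S [U when cond do [S [U when cond do [S [M x = n]]]]]]

S
U
when cond do S
when cond do U
when cond do when cond do S
when cond do when cond do M
when cond do when cond do x = n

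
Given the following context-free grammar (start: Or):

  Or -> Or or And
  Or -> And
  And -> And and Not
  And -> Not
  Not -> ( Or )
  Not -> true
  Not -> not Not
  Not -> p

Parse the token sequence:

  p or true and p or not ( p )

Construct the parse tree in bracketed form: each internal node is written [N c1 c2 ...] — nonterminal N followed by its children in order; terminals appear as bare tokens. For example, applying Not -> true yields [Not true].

[Or [Or [Or [And [Not p]]] or [And [And [Not true]] and [Not p]]] or [And [Not not [Not ( [Or [And [Not p]]] )]]]]

Or
Or or And
Or or And or And
And or And or And
Not or And or And
p or And or And
p or And and Not or And
p or Not and Not or And
p or true and Not or And
p or true and p or And
p or true and p or Not
p or true and p or not Not
p or true and p or not ( Or )
p or true and p or not ( And )
p or true and p or not ( Not )
p or true and p or not ( p )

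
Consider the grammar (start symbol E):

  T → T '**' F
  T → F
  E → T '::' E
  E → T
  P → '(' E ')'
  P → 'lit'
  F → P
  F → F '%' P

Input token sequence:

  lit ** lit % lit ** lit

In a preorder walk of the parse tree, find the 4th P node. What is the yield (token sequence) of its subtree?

lit

[E [T [T [T [F [P lit]]] ** [F [F [P lit]] % [P lit]]] ** [F [P lit]]]]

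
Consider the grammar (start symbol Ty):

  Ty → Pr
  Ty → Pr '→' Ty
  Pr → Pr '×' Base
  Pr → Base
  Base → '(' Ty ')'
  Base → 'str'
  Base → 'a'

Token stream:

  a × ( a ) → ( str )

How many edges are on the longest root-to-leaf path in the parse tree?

[Ty [Pr [Pr [Base a]] × [Base ( [Ty [Pr [Base a]]] )]] → [Ty [Pr [Base ( [Ty [Pr [Base str]]] )]]]]

7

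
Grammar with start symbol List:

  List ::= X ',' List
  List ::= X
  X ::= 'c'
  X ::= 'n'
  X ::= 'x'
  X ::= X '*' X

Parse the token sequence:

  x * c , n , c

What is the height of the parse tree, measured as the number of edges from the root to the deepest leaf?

4

[List [X [X x] * [X c]] , [List [X n] , [List [X c]]]]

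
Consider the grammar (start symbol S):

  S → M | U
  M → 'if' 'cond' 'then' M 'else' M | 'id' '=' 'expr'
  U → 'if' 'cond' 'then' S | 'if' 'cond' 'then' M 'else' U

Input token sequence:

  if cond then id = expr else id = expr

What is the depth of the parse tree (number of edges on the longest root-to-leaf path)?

3

[S [M if cond then [M id = expr] else [M id = expr]]]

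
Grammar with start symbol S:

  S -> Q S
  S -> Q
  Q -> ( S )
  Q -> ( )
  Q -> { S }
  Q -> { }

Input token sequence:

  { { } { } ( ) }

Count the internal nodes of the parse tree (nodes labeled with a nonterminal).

[S [Q { [S [Q { }] [S [Q { }] [S [Q ( )]]]] }]]

8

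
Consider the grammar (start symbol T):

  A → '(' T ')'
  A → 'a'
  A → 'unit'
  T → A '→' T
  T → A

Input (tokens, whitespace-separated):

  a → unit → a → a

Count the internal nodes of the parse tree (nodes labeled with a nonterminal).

[T [A a] → [T [A unit] → [T [A a] → [T [A a]]]]]

8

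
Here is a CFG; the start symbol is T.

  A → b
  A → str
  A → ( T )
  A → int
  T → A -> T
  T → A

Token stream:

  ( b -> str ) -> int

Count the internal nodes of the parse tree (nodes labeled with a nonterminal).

[T [A ( [T [A b] -> [T [A str]]] )] -> [T [A int]]]

8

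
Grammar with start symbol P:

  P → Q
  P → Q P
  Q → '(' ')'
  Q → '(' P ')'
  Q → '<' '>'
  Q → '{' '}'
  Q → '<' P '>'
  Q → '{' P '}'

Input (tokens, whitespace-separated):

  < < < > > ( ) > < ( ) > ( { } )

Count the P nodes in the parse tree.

8

[P [Q < [P [Q < [P [Q < >]] >] [P [Q ( )]]] >] [P [Q < [P [Q ( )]] >] [P [Q ( [P [Q { }]] )]]]]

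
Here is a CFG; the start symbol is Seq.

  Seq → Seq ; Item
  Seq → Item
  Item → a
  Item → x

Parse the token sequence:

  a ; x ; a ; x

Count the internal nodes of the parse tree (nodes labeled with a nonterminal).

[Seq [Seq [Seq [Seq [Item a]] ; [Item x]] ; [Item a]] ; [Item x]]

8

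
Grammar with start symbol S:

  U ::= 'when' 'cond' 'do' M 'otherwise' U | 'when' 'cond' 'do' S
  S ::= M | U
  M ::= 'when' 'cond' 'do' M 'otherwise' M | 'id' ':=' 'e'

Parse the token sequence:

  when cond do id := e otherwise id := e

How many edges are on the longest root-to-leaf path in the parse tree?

3

[S [M when cond do [M id := e] otherwise [M id := e]]]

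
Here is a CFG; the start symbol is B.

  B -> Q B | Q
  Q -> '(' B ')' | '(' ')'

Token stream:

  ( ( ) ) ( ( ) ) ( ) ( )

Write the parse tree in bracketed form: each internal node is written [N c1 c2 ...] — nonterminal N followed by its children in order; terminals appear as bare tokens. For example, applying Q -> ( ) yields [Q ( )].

B
Q B
( B ) B
( Q ) B
( ( ) ) B
( ( ) ) Q B
( ( ) ) ( B ) B
( ( ) ) ( Q ) B
( ( ) ) ( ( ) ) B
( ( ) ) ( ( ) ) Q B
( ( ) ) ( ( ) ) ( ) B
( ( ) ) ( ( ) ) ( ) Q
( ( ) ) ( ( ) ) ( ) ( )

[B [Q ( [B [Q ( )]] )] [B [Q ( [B [Q ( )]] )] [B [Q ( )] [B [Q ( )]]]]]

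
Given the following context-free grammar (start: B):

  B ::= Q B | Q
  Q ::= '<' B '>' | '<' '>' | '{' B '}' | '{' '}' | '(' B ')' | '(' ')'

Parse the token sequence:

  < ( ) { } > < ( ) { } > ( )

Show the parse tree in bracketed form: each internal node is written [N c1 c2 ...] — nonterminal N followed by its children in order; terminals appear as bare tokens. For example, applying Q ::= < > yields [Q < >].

[B [Q < [B [Q ( )] [B [Q { }]]] >] [B [Q < [B [Q ( )] [B [Q { }]]] >] [B [Q ( )]]]]

B
Q B
< B > B
< Q B > B
< ( ) B > B
< ( ) Q > B
< ( ) { } > B
< ( ) { } > Q B
< ( ) { } > < B > B
< ( ) { } > < Q B > B
< ( ) { } > < ( ) B > B
< ( ) { } > < ( ) Q > B
< ( ) { } > < ( ) { } > B
< ( ) { } > < ( ) { } > Q
< ( ) { } > < ( ) { } > ( )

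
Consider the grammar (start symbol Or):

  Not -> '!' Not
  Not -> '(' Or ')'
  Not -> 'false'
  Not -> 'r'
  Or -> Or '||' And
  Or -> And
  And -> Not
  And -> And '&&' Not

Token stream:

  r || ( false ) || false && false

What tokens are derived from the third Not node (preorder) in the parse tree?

false

[Or [Or [Or [And [Not r]]] || [And [Not ( [Or [And [Not false]]] )]]] || [And [And [Not false]] && [Not false]]]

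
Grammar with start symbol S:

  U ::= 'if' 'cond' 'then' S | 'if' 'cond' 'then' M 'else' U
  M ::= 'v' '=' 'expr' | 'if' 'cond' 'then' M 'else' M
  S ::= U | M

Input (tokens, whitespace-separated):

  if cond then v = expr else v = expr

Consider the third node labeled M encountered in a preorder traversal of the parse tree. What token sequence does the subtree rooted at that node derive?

v = expr

[S [M if cond then [M v = expr] else [M v = expr]]]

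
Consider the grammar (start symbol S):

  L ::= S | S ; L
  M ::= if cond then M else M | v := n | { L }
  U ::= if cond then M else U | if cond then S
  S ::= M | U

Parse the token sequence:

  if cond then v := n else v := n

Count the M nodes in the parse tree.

[S [M if cond then [M v := n] else [M v := n]]]

3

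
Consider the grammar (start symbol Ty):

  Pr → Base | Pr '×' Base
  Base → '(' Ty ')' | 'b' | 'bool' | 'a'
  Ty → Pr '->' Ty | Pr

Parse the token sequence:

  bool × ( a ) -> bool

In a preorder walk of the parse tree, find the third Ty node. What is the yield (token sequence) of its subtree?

[Ty [Pr [Pr [Base bool]] × [Base ( [Ty [Pr [Base a]]] )]] -> [Ty [Pr [Base bool]]]]

bool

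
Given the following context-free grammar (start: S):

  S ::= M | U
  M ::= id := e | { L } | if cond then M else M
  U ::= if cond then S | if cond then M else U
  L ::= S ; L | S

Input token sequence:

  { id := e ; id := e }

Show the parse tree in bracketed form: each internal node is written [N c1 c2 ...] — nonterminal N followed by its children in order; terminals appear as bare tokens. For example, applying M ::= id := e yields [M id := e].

S
M
{ L }
{ S ; L }
{ M ; L }
{ id := e ; L }
{ id := e ; S }
{ id := e ; M }
{ id := e ; id := e }

[S [M { [L [S [M id := e]] ; [L [S [M id := e]]]] }]]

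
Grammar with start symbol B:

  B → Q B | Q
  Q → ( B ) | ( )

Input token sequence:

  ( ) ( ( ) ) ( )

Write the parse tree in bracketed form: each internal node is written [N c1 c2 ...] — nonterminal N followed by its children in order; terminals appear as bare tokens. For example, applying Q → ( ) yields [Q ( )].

[B [Q ( )] [B [Q ( [B [Q ( )]] )] [B [Q ( )]]]]

B
Q B
( ) B
( ) Q B
( ) ( B ) B
( ) ( Q ) B
( ) ( ( ) ) B
( ) ( ( ) ) Q
( ) ( ( ) ) ( )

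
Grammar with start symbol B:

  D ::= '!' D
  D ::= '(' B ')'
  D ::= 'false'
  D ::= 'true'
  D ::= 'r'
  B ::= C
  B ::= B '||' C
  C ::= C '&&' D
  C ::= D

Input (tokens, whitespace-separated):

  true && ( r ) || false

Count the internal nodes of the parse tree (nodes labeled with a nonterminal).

11

[B [B [C [C [D true]] && [D ( [B [C [D r]]] )]]] || [C [D false]]]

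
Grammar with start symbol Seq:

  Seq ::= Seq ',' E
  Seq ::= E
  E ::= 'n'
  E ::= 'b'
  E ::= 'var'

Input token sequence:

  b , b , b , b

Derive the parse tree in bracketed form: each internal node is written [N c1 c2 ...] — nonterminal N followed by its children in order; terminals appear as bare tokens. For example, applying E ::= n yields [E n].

[Seq [Seq [Seq [Seq [E b]] , [E b]] , [E b]] , [E b]]

Seq
Seq , E
Seq , E , E
Seq , E , E , E
E , E , E , E
b , E , E , E
b , b , E , E
b , b , b , E
b , b , b , b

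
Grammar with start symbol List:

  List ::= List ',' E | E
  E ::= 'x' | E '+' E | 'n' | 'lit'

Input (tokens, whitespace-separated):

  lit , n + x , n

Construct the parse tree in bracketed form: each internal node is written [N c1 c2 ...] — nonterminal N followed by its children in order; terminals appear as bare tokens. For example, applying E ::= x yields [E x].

List
List , E
List , E , E
E , E , E
lit , E , E
lit , E + E , E
lit , n + E , E
lit , n + x , E
lit , n + x , n

[List [List [List [E lit]] , [E [E n] + [E x]]] , [E n]]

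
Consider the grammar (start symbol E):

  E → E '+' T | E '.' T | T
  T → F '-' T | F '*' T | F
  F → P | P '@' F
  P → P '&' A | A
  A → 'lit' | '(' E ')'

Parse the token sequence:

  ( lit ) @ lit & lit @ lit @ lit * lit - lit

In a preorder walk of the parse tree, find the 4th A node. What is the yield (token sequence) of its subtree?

[E [T [F [P [A ( [E [T [F [P [A lit]]]]] )]] @ [F [P [P [A lit]] & [A lit]] @ [F [P [A lit]] @ [F [P [A lit]]]]]] * [T [F [P [A lit]]] - [T [F [P [A lit]]]]]]]

lit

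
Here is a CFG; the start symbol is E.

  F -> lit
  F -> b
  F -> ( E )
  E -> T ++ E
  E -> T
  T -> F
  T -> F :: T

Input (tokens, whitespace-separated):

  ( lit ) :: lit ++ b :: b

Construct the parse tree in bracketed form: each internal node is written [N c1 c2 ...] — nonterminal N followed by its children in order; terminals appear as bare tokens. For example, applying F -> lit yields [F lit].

[E [T [F ( [E [T [F lit]]] )] :: [T [F lit]]] ++ [E [T [F b] :: [T [F b]]]]]

E
T ++ E
F :: T ++ E
( E ) :: T ++ E
( T ) :: T ++ E
( F ) :: T ++ E
( lit ) :: T ++ E
( lit ) :: F ++ E
( lit ) :: lit ++ E
( lit ) :: lit ++ T
( lit ) :: lit ++ F :: T
( lit ) :: lit ++ b :: T
( lit ) :: lit ++ b :: F
( lit ) :: lit ++ b :: b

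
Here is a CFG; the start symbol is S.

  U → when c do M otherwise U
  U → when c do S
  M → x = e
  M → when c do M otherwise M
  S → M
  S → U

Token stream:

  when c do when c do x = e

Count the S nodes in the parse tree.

[S [U when c do [S [U when c do [S [M x = e]]]]]]

3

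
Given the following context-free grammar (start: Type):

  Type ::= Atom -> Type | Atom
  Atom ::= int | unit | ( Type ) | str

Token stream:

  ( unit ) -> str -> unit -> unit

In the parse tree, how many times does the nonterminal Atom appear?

5

[Type [Atom ( [Type [Atom unit]] )] -> [Type [Atom str] -> [Type [Atom unit] -> [Type [Atom unit]]]]]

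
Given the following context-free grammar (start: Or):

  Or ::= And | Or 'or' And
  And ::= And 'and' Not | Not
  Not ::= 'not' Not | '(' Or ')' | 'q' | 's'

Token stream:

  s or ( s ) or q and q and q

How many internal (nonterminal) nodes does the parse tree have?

16

[Or [Or [Or [And [Not s]]] or [And [Not ( [Or [And [Not s]]] )]]] or [And [And [And [Not q]] and [Not q]] and [Not q]]]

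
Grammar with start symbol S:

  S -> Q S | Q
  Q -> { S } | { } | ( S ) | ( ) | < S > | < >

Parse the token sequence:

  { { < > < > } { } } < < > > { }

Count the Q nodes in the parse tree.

8

[S [Q { [S [Q { [S [Q < >] [S [Q < >]]] }] [S [Q { }]]] }] [S [Q < [S [Q < >]] >] [S [Q { }]]]]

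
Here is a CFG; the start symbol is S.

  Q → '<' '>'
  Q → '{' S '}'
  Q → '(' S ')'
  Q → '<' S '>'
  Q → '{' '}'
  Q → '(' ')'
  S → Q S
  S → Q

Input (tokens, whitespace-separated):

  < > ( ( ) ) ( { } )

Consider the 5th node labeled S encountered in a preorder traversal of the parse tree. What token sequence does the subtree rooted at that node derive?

{ }

[S [Q < >] [S [Q ( [S [Q ( )]] )] [S [Q ( [S [Q { }]] )]]]]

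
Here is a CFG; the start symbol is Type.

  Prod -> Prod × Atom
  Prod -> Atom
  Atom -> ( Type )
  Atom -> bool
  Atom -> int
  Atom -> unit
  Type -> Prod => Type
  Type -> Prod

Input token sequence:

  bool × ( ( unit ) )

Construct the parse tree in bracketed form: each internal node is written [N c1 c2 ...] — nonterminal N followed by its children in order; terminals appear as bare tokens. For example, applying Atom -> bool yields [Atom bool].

[Type [Prod [Prod [Atom bool]] × [Atom ( [Type [Prod [Atom ( [Type [Prod [Atom unit]]] )]]] )]]]

Type
Prod
Prod × Atom
Atom × Atom
bool × Atom
bool × ( Type )
bool × ( Prod )
bool × ( Atom )
bool × ( ( Type ) )
bool × ( ( Prod ) )
bool × ( ( Atom ) )
bool × ( ( unit ) )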